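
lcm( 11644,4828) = 197948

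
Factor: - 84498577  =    -  84498577^1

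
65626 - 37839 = 27787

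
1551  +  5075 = 6626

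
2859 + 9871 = 12730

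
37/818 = 37/818 = 0.05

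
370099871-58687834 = 311412037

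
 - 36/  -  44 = 9/11 = 0.82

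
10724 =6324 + 4400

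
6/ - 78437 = -6/78437 = - 0.00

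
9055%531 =28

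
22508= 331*68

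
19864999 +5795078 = 25660077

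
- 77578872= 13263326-90842198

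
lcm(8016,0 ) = 0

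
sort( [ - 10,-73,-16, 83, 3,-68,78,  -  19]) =[ - 73 , - 68, - 19, - 16, - 10,  3, 78,83 ] 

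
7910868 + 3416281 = 11327149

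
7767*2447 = 19005849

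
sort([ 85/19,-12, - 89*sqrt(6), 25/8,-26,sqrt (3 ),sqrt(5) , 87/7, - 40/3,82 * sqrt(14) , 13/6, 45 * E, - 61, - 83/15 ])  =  [- 89* sqrt(6), - 61,-26, - 40/3, - 12, - 83/15, sqrt(3),  13/6 , sqrt( 5),25/8,85/19,87/7, 45*E  ,  82*sqrt ( 14) ] 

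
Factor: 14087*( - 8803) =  - 124007861 =- 8803^1*14087^1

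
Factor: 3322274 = 2^1*1661137^1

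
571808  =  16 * 35738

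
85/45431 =85/45431 = 0.00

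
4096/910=2048/455 = 4.50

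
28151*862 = 24266162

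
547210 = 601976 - 54766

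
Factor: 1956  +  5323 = 29^1* 251^1= 7279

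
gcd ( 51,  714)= 51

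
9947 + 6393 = 16340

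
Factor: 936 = 2^3*3^2*13^1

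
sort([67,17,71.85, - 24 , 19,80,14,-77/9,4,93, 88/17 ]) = [ -24, - 77/9, 4,88/17, 14, 17, 19, 67,71.85,80, 93]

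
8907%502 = 373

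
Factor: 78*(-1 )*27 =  - 2^1 * 3^4*13^1 = -2106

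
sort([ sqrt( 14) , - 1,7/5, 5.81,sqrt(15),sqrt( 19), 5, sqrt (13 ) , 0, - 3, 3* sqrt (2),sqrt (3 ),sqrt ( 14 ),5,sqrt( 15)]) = [-3,-1, 0, 7/5,sqrt( 3) , sqrt(13),sqrt( 14),sqrt(14), sqrt( 15),sqrt(15),3 * sqrt (2 ), sqrt(19),5,5 , 5.81]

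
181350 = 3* 60450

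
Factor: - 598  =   - 2^1*13^1*23^1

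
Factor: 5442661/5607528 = 2^( -3 )*3^(- 1 )*7^1*31^( - 1)*73^1*7537^( - 1)*10651^1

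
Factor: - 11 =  - 11^1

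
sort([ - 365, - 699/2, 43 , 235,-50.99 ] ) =[ - 365, - 699/2, - 50.99  ,  43,235 ] 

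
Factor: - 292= - 2^2*73^1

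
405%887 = 405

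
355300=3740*95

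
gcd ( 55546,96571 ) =1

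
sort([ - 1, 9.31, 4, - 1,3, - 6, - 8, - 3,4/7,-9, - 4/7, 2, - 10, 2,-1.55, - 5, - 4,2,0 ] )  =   [ - 10, - 9, - 8,-6, - 5, - 4, - 3, - 1.55,-1, - 1,-4/7,0,4/7,2,2,2,3,4,9.31] 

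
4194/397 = 4194/397 = 10.56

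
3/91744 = 3/91744 = 0.00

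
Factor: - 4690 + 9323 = 41^1*113^1 = 4633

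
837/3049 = 837/3049 = 0.27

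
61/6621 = 61/6621 = 0.01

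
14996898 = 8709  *1722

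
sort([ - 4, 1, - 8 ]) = [-8,-4,1 ]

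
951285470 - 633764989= 317520481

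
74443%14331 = 2788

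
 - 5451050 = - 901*6050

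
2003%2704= 2003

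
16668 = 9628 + 7040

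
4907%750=407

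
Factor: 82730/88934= 41365/44467 = 5^1 * 53^( - 1)*839^( - 1)*8273^1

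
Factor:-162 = - 2^1*3^4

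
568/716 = 142/179 = 0.79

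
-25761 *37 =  - 953157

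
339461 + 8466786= 8806247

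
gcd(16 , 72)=8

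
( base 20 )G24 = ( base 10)6444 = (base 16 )192C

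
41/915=41/915 =0.04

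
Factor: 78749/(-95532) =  - 2^( - 2 )*3^( -1) * 11^1 * 19^(  -  1 )*419^(- 1)*7159^1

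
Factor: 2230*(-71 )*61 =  - 9658130  =  - 2^1*  5^1*61^1*71^1*223^1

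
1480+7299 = 8779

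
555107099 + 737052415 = 1292159514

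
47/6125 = 47/6125= 0.01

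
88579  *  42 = 3720318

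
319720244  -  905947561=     -  586227317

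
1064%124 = 72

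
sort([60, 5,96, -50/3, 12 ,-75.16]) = [-75.16, - 50/3,  5, 12,60 , 96]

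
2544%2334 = 210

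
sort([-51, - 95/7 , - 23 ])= [ - 51, - 23, - 95/7 ]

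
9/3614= 9/3614= 0.00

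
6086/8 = 3043/4 = 760.75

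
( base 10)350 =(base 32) AU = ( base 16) 15E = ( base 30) BK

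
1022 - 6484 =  - 5462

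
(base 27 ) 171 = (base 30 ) 10j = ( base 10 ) 919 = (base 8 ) 1627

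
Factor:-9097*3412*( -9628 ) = 298843145392 = 2^4*11^1*29^1 * 83^1*827^1*853^1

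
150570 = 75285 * 2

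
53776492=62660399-8883907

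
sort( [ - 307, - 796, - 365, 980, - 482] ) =[ - 796 , - 482, - 365, - 307,980]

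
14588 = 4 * 3647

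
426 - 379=47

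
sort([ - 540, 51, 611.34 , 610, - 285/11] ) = [ - 540, - 285/11, 51, 610, 611.34 ]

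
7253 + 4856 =12109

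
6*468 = 2808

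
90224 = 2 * 45112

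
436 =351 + 85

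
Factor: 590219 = 7^1*84317^1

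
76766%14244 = 5546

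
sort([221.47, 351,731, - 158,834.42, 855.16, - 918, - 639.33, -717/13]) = [  -  918, - 639.33, - 158,  -  717/13 , 221.47,351 , 731,834.42,855.16]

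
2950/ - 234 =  - 13 + 46/117 = - 12.61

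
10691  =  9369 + 1322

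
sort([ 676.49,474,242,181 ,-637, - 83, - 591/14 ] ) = [ - 637, - 83 ,  -  591/14,181,  242 , 474,676.49] 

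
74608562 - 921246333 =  - 846637771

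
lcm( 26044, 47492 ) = 807364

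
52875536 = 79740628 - 26865092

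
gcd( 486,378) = 54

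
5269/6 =878 + 1/6= 878.17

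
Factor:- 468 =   -  2^2*3^2 *13^1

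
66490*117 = 7779330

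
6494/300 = 3247/150 = 21.65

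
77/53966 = 7/4906   =  0.00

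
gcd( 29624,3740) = 4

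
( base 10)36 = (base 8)44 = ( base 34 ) 12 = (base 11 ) 33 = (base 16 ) 24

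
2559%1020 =519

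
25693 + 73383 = 99076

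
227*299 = 67873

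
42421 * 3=127263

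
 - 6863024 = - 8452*812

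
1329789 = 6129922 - 4800133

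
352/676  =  88/169 = 0.52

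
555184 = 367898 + 187286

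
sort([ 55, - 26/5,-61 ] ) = [ - 61,  -  26/5, 55] 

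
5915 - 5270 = 645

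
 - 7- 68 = -75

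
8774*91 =798434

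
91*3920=356720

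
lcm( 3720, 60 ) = 3720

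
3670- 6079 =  - 2409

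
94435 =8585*11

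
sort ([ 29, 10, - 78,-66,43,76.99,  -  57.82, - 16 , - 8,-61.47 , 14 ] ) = [ - 78, - 66,-61.47, - 57.82 , - 16, - 8,10, 14, 29,43,76.99] 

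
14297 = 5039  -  -9258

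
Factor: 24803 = 17^1 * 1459^1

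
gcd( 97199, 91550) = 1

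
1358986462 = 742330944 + 616655518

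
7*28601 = 200207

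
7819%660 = 559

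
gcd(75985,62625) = 835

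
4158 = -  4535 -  - 8693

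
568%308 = 260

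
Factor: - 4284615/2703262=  - 2^( - 1 )*3^1 * 5^1*31^( - 1)*59^( - 1)*739^( - 1 )*285641^1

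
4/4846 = 2/2423  =  0.00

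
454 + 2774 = 3228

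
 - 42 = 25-67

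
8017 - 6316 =1701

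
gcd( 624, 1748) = 4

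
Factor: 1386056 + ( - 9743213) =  - 8357157= - 3^2*241^1*3853^1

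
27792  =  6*4632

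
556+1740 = 2296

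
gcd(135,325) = 5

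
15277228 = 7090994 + 8186234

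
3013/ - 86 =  - 36 + 83/86 = - 35.03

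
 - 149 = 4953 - 5102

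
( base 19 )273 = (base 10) 858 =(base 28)12i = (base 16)35a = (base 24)1BI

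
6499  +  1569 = 8068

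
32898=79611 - 46713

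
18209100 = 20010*910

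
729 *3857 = 2811753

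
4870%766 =274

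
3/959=3/959= 0.00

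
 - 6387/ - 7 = 912 + 3/7 = 912.43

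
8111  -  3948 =4163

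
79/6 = 79/6 = 13.17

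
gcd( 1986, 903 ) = 3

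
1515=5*303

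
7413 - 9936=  - 2523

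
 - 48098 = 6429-54527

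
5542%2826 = 2716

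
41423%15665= 10093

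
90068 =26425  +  63643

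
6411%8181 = 6411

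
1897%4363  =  1897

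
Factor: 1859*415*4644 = 2^2*3^3*5^1*11^1*13^2*43^1*83^1 = 3582776340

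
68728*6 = 412368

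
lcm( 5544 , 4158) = 16632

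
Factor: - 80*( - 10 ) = 2^5*5^2 = 800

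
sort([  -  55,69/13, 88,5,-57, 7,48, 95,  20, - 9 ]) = [-57, - 55, - 9, 5 , 69/13, 7,20,48,88,95]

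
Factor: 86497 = 67^1  *1291^1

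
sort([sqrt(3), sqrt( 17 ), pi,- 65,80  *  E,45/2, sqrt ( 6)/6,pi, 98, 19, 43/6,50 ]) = [ - 65,sqrt(6 ) /6, sqrt(3), pi, pi, sqrt ( 17 ), 43/6, 19,45/2, 50, 98, 80 * E ]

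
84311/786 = 84311/786=107.27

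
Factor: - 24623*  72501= - 3^1*11^1*13^3*24623^1 = - 1785192123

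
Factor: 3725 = 5^2*149^1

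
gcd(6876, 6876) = 6876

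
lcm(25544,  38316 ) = 76632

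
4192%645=322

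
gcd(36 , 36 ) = 36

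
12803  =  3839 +8964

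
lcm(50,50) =50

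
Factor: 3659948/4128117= 2^2*3^( - 1 )*7^( - 1 )* 53^(-1)* 383^1*2389^1*3709^( - 1 ) 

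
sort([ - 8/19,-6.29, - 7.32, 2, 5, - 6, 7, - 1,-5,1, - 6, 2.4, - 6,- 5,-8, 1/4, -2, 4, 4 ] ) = [ - 8, - 7.32, - 6.29, - 6,  -  6,-6, - 5,-5, - 2,-1, - 8/19,1/4, 1, 2, 2.4,4, 4, 5,7]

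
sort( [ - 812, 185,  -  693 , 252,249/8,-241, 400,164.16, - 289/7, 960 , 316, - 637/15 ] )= [ - 812, - 693,-241,-637/15, -289/7,  249/8, 164.16,185,  252,316, 400, 960] 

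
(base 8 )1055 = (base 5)4212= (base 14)2BB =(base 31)HU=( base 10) 557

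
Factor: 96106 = 2^1*29^1*1657^1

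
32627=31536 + 1091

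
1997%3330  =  1997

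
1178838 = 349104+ 829734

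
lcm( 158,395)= 790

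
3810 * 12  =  45720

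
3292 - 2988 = 304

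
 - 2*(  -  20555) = 41110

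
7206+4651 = 11857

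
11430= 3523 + 7907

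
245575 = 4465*55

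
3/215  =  3/215 = 0.01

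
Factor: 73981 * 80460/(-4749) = -1984170420/1583 = -2^2*3^2*5^1*149^1*167^1*443^1*1583^(-1)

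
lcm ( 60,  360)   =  360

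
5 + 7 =12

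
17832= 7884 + 9948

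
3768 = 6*628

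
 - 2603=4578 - 7181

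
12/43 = 12/43=0.28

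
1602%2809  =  1602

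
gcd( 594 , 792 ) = 198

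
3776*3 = 11328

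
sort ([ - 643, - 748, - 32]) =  [ -748 , - 643, - 32 ] 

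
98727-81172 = 17555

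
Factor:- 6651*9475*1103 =- 3^2*5^2*379^1 * 739^1*1103^1 = - 69509102175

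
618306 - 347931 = 270375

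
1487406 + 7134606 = 8622012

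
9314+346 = 9660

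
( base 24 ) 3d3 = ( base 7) 5646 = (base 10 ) 2043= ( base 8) 3773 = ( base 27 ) 2li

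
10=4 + 6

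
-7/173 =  - 7/173 = -0.04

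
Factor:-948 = - 2^2*3^1*79^1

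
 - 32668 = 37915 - 70583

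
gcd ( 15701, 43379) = 7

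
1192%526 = 140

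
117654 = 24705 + 92949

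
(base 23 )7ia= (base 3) 12122212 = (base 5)113002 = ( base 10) 4127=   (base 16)101f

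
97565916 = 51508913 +46057003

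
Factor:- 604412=-2^2 * 53^1  *  2851^1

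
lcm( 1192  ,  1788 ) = 3576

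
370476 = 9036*41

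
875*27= 23625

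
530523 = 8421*63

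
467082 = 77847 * 6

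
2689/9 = 298 + 7/9  =  298.78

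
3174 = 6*529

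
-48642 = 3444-52086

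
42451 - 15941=26510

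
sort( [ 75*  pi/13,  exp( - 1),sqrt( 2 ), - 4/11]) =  [-4/11, exp ( - 1 ), sqrt( 2),  75*pi/13]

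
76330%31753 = 12824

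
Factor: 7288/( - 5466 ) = - 2^2*3^( - 1)  =  - 4/3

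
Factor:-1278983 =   -  1278983^1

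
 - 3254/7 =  - 465 + 1/7 = -  464.86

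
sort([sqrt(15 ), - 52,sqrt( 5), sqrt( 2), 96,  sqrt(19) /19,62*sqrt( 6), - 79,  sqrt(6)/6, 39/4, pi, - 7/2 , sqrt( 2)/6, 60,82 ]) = [ - 79,-52, - 7/2, sqrt( 19 ) /19,sqrt(2)/6, sqrt( 6 ) /6, sqrt(2), sqrt( 5), pi, sqrt (15 ), 39/4, 60, 82, 96, 62 * sqrt ( 6)]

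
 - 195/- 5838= 65/1946 = 0.03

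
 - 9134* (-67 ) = 611978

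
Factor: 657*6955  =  4569435 =3^2 *5^1* 13^1*73^1 * 107^1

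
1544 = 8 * 193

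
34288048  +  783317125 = 817605173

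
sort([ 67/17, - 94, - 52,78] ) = [ - 94, -52, 67/17,  78]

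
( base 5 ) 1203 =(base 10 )178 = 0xb2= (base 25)73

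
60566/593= 60566/593 =102.13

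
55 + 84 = 139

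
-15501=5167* ( - 3) 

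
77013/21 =25671/7  =  3667.29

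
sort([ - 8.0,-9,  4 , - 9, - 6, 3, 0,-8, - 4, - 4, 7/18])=[- 9, - 9, - 8.0, - 8, - 6 , - 4, - 4,0, 7/18,3 , 4]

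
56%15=11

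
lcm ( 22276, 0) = 0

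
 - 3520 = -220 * 16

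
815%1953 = 815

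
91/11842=91/11842= 0.01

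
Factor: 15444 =2^2*3^3 *11^1*13^1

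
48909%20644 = 7621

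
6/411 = 2/137 = 0.01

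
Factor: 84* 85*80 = 571200 =2^6*3^1*5^2*7^1* 17^1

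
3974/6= 1987/3 = 662.33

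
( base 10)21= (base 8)25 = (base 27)l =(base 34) L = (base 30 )L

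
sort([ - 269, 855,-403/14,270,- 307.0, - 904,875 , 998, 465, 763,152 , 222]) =[ - 904, - 307.0, - 269,  -  403/14,152,  222,  270,465, 763,  855, 875,998] 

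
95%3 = 2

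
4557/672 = 217/32 = 6.78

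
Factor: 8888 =2^3*11^1 * 101^1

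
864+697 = 1561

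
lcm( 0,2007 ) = 0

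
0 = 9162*0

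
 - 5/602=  - 1 + 597/602 = - 0.01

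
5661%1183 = 929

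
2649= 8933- 6284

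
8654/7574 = 4327/3787 = 1.14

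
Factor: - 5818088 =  - 2^3 * 727261^1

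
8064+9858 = 17922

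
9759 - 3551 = 6208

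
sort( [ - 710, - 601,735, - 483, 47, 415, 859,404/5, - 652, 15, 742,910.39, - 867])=[ - 867, - 710,-652, -601, - 483,15,47 , 404/5, 415 , 735,742, 859,910.39]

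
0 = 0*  723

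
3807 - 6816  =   - 3009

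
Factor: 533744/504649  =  2^4*31^(  -  1)*73^(- 1 )*223^( - 1)*33359^1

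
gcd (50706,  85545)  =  9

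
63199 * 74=4676726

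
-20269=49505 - 69774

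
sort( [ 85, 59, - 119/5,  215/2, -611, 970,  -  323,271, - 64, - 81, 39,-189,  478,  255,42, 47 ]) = [ - 611,-323, - 189 ,-81, - 64, - 119/5,  39, 42,47 , 59 , 85, 215/2,255 , 271,478,  970 ]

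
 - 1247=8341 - 9588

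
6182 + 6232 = 12414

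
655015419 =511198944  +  143816475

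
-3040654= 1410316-4450970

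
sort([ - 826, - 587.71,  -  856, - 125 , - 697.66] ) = [ - 856, - 826, - 697.66, - 587.71, - 125 ]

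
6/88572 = 1/14762 =0.00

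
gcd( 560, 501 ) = 1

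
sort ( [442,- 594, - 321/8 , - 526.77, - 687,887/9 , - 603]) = [-687 , - 603,-594,- 526.77, - 321/8, 887/9,442]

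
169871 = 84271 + 85600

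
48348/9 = 5372 =5372.00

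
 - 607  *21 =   -  12747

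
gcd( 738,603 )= 9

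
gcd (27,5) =1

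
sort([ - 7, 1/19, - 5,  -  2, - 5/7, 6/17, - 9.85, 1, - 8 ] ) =[  -  9.85 ,-8, - 7, - 5,  -  2, - 5/7, 1/19, 6/17, 1]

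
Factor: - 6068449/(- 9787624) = 2^( - 3)*7^( - 1) * 11^( - 1 )*239^1 * 15889^( - 1) * 25391^1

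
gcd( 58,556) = 2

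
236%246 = 236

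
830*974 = 808420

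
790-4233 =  - 3443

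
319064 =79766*4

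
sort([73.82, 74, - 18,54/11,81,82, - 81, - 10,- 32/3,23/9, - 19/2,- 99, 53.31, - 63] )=[ - 99, - 81, - 63 , - 18, - 32/3, - 10, - 19/2,23/9,54/11  ,  53.31, 73.82,74,81, 82]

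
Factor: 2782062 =2^1*3^2*127^1*1217^1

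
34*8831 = 300254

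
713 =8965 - 8252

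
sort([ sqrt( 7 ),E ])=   [sqrt(7),E ]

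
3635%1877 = 1758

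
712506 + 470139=1182645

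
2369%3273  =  2369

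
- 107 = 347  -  454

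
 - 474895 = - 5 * 94979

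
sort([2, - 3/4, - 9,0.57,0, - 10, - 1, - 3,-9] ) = [ -10,  -  9,-9, - 3, - 1,  -  3/4,0,0.57,2 ] 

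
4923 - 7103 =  - 2180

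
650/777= 650/777 = 0.84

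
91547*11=1007017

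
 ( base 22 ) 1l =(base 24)1j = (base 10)43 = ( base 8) 53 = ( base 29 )1e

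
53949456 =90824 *594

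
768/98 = 7 + 41/49 = 7.84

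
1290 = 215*6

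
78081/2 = 39040 + 1/2 = 39040.50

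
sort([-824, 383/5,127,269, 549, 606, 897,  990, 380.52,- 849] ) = [ - 849 , - 824 , 383/5 , 127,  269,380.52, 549, 606,897, 990]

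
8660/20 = 433 = 433.00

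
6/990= 1/165 = 0.01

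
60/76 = 15/19 = 0.79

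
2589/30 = 86 + 3/10 = 86.30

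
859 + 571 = 1430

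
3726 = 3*1242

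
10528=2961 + 7567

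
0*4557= 0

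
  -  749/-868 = 107/124 = 0.86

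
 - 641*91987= - 58963667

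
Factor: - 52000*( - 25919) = 2^5*5^3*13^1*25919^1 =1347788000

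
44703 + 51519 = 96222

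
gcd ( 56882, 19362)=14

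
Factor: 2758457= 13^1* 67^1*3167^1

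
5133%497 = 163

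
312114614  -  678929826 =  - 366815212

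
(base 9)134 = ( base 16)70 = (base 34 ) 3a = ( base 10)112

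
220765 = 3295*67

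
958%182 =48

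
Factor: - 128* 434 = - 2^8*7^1 * 31^1 = - 55552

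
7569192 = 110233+7458959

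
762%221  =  99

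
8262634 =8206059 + 56575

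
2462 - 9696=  - 7234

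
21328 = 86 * 248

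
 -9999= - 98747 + 88748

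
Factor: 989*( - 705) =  - 3^1 * 5^1*23^1*43^1 * 47^1 = - 697245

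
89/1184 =89/1184 = 0.08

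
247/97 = 247/97 = 2.55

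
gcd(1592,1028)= 4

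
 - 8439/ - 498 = 2813/166= 16.95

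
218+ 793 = 1011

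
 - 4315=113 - 4428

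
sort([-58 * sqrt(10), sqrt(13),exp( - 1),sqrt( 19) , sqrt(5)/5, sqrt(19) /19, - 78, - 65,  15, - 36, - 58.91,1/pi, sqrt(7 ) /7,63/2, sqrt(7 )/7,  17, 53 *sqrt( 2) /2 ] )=[ - 58 * sqrt(10),  -  78, - 65, - 58.91, - 36,sqrt ( 19)/19, 1/pi, exp( - 1),sqrt(7)/7,  sqrt (7) /7 , sqrt(5 )/5,sqrt (13 ),sqrt(19),  15 , 17, 63/2 , 53*sqrt(2 ) /2] 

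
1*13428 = 13428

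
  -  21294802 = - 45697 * 466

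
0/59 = 0 = 0.00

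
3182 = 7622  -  4440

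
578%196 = 186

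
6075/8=759 + 3/8 = 759.38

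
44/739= 44/739= 0.06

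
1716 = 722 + 994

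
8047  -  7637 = 410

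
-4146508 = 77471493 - 81618001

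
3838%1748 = 342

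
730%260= 210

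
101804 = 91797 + 10007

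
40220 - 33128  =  7092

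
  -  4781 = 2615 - 7396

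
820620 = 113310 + 707310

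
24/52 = 6/13 = 0.46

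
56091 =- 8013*( - 7 ) 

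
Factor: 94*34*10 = 31960 = 2^3 * 5^1 * 17^1 * 47^1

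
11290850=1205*9370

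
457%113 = 5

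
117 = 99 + 18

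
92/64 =23/16= 1.44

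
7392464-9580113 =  - 2187649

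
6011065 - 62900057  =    -  56888992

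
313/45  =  6 + 43/45 = 6.96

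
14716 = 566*26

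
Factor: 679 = 7^1*97^1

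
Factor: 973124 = 2^2*29^1 * 8389^1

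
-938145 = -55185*17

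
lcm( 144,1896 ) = 11376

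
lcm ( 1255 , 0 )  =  0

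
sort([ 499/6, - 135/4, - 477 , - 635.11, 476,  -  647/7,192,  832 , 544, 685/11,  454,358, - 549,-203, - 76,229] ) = [ - 635.11,-549, - 477,-203, - 647/7, - 76, - 135/4,685/11, 499/6, 192,229,358,454 , 476,544 , 832 ] 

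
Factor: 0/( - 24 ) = 0 = 0^1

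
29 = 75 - 46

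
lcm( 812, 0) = 0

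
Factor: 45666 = 2^1*3^2*43^1 *59^1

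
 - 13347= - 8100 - 5247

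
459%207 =45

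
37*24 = 888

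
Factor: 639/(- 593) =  - 3^2*71^1*593^(-1 ) 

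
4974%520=294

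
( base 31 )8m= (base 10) 270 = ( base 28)9i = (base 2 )100001110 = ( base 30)90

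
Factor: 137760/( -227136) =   -  205/338 = - 2^( -1)*5^1*13^(  -  2 )*41^1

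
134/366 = 67/183 = 0.37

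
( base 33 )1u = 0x3f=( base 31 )21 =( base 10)63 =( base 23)2h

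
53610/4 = 13402 + 1/2 =13402.50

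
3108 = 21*148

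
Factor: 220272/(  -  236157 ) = - 208/223 =- 2^4*13^1 *223^( - 1)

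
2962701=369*8029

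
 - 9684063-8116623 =  -  17800686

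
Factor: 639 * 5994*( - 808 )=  - 3094774128 =-  2^4*3^6*37^1*71^1 *101^1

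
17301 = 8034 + 9267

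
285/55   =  57/11=5.18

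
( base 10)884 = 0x374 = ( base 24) 1ck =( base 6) 4032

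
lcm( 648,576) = 5184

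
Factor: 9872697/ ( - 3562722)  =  -3290899/1187574 = -2^( - 1 )*3^(-1)*43^( - 1)*113^1*4603^ ( - 1 )*29123^1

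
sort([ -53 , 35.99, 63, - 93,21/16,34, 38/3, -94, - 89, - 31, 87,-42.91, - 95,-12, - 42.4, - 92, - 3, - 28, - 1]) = [  -  95, - 94,-93,-92,-89, - 53, - 42.91, - 42.4, - 31, - 28,-12, - 3, - 1, 21/16, 38/3, 34 , 35.99, 63 , 87 ]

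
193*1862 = 359366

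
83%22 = 17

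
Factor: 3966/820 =2^(-1 )*3^1*5^( - 1 )*41^( - 1)*661^1 = 1983/410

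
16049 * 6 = 96294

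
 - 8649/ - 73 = 8649/73 = 118.48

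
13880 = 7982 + 5898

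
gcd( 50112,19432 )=8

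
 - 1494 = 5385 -6879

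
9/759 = 3/253 =0.01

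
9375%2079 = 1059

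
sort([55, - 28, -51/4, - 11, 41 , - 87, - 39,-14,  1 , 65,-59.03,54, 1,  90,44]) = [-87, - 59.03, - 39,-28,- 14, - 51/4, - 11, 1, 1,41,44, 54,  55, 65,90 ]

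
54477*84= 4576068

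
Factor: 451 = 11^1*41^1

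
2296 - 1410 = 886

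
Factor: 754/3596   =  13/62 = 2^( - 1)*13^1*31^( - 1 ) 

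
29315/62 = 472 + 51/62 = 472.82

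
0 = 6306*0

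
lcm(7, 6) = 42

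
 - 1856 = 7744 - 9600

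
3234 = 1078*3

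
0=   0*5161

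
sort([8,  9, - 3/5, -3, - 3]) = [ -3 , - 3,-3/5, 8, 9]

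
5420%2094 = 1232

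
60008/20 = 15002/5 = 3000.40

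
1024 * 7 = 7168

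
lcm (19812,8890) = 693420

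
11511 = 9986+1525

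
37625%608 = 537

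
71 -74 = -3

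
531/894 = 177/298  =  0.59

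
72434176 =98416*736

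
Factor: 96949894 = 2^1 * 19^1*2551313^1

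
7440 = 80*93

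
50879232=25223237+25655995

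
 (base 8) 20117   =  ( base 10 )8271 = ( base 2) 10000001001111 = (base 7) 33054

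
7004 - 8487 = -1483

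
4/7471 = 4/7471 = 0.00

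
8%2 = 0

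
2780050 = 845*3290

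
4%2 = 0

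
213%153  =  60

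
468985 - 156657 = 312328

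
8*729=5832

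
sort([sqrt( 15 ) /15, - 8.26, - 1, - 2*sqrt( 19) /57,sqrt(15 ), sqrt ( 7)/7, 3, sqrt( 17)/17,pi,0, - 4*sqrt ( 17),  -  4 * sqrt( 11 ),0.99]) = [ - 4 * sqrt(  17 ), -4*sqrt( 11 ), - 8.26 , - 1, - 2 * sqrt( 19) /57, 0, sqrt(17)/17, sqrt( 15 )/15, sqrt( 7) /7,0.99, 3, pi,  sqrt(15 ) ] 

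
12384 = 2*6192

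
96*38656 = 3710976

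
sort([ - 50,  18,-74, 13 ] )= [ - 74, - 50, 13,  18]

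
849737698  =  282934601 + 566803097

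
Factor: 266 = 2^1*7^1*19^1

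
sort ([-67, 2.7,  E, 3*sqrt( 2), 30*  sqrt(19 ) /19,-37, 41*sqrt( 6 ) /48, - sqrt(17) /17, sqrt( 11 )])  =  [ - 67, - 37, - sqrt(17 ) /17, 41 * sqrt( 6) /48, 2.7, E,  sqrt( 11), 3*sqrt( 2), 30*sqrt(19 )/19]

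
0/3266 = 0 = 0.00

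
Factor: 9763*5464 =2^3*13^1*683^1* 751^1  =  53345032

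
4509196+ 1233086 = 5742282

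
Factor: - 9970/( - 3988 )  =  2^(-1)*5^1 = 5/2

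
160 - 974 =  - 814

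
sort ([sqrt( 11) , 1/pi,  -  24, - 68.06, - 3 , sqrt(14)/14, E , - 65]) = [ - 68.06 , - 65, - 24, - 3,  sqrt( 14)/14 , 1/pi , E,sqrt (11 ) ] 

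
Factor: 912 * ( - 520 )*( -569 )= 269842560  =  2^7 * 3^1*5^1*13^1*19^1*569^1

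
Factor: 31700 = 2^2*5^2 * 317^1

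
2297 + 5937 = 8234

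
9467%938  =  87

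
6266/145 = 43  +  31/145 = 43.21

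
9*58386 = 525474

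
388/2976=97/744 = 0.13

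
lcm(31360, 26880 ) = 188160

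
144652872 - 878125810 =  - 733472938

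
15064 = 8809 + 6255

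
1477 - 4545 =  - 3068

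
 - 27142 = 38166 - 65308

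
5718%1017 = 633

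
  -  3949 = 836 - 4785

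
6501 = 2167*3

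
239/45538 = 239/45538 = 0.01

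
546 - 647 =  - 101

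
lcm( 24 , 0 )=0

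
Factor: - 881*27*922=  - 2^1 * 3^3*461^1*881^1 = - 21931614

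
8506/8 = 4253/4 = 1063.25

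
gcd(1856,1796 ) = 4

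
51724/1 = 51724 = 51724.00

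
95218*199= 18948382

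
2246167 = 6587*341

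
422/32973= 422/32973 =0.01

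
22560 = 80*282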